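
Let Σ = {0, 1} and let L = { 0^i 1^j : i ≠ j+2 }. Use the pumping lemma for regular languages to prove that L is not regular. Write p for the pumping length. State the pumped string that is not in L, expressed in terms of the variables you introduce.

0^{p+p!} 1^{p+p!-2}

Assume L is regular. Let p be the pumping length given by the pumping lemma.
Choose w = 0^p 1^{p+p!-2}. Since p ≠ (p+p!-2)+2 = p+p!, w ∈ L; and |w| ≥ p.
The pumping lemma gives a decomposition w = xyz where |xy| ≤ p and |y| ≥ 1.
Because |xy| ≤ p and w begins with p copies of 0, we have y = 0^k with 1 ≤ k ≤ p.
Since 1 ≤ k ≤ p, k divides p!; set t = 1 + p!/k. Then xy^t z has p + (p!/k)·k = p + p! copies of 0. Now the 0-count is p+p! and (1-count)+2 = (p+p!-2)+2 = p+p!, so i ≠ j+2 fails. So xy^t z = 0^{p+p!} 1^{p+p!-2} ∉ L.
This is a contradiction; hence L is not regular.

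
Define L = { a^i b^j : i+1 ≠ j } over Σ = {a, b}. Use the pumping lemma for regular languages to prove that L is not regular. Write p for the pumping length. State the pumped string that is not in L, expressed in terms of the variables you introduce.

Assume L is regular. Let p be the pumping length given by the pumping lemma.
Choose w = a^p b^{p+p!+1}. Since p ≠ (p+p!+1)-1 = p+p!, w ∈ L; and |w| ≥ p.
Write w = xyz as guaranteed by the lemma, with |xy| ≤ p and |y| ≥ 1.
Since the first p symbols of w are all a's and |xy| ≤ p, y lies entirely in the leading a-block: y = a^k for some k with 1 ≤ k ≤ p.
Since 1 ≤ k ≤ p, k divides p!; set t = 1 + p!/k. Then xy^t z has p + (p!/k)·k = p + p! copies of a. Now the a-count is p+p! and (b-count)-1 = (p+p!+1)-1 = p+p!, so i+1 ≠ j fails. So xy^t z = a^{p+p!} b^{p+p!+1} ∉ L.
Contradiction. Therefore L is not regular.

a^{p+p!} b^{p+p!+1}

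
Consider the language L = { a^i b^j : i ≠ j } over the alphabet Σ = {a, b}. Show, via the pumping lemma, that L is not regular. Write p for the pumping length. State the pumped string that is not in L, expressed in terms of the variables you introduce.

Suppose for contradiction that L is regular, and let p be the pumping length.
Choose w = a^p b^{p+p!}. Since p ≠ p+p!, w ∈ L; and |w| ≥ p.
Write w = xyz as guaranteed by the lemma, with |xy| ≤ p and |y| > 0.
Because |xy| ≤ p and w begins with p copies of a, we have y = a^k with 1 ≤ k ≤ p.
Since 1 ≤ k ≤ p, k divides p!; set t = 1 + p!/k. Then xy^t z has p + (p!/k)·k = p + p! copies of a. Now the a-count equals the b-count, so i ≠ j fails. So xy^t z = a^{p+p!} b^{p+p!} ∉ L.
This contradicts the pumping lemma, so L is not regular.

a^{p+p!} b^{p+p!}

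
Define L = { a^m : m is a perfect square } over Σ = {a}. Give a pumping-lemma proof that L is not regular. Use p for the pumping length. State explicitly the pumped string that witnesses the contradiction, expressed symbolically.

a^{p²+k}

Toward a contradiction, assume L is regular with pumping length p.
Take w = a^{p²} ∈ L with |w| = p² ≥ p.
The pumping lemma gives a decomposition w = xyz where |xy| ≤ p and |y| ≥ 1.
Then y = a^k for some k with 1 ≤ k ≤ p.
Pump with i = 2: xy^2z = a^{p²+k}. Since 1 ≤ k ≤ p, p² < p²+k ≤ p²+p < (p+1)², so p²+k lies strictly between consecutive squares and is not a perfect square. So xy^2z ∉ L.
This contradicts the pumping lemma, so L is not regular.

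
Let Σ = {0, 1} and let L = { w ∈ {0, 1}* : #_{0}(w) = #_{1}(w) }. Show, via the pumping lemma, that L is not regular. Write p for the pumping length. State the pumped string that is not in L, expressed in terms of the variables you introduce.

Suppose for contradiction that L is regular, and let p be the pumping length.
Choose w = 0^p 1^p ∈ L with |w| = 2p ≥ p.
Write w = xyz as guaranteed by the lemma, with |xy| ≤ p and y is nonempty.
Because |xy| ≤ p and w begins with p copies of 0, we have y = 0^k with 1 ≤ k ≤ p.
Pump with i = 2: xy^2z = 0^{p+k} 1^p has p+k occurrences of 0 but only p of 1. Since k ≥ 1 the counts differ, so xy^2z ∉ L.
This contradicts the pumping lemma, so L is not regular.

0^{p+k} 1^p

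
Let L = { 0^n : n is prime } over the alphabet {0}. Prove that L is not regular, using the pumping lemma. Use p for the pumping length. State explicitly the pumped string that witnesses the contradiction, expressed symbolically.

0^{q(1+k)}

Assume L is regular; let p be its pumping constant.
Let q be a prime with q ≥ p+2 (infinitely many primes exist), and take w = 0^q ∈ L with |w| = q ≥ p.
Write w = xyz as guaranteed by the lemma, with |xy| ≤ p and |y| > 0.
Then y = 0^k for some k with 1 ≤ k ≤ p.
Since 1 ≤ k ≤ p, |xz| = q-k. Pump with i = q+1: |xy^{q+1}z| = (q-k)+(q+1)k = q+qk = q(1+k), which is composite (both factors ≥ 2). So xy^{q+1}z = 0^{q(1+k)} ∉ L.
This is a contradiction; hence L is not regular.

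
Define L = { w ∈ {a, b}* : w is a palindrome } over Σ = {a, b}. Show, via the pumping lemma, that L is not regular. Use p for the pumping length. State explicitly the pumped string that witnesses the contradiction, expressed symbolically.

a^{p+k} b a^p

Suppose for contradiction that L is regular, and let p be the pumping length.
Take w = a^p b a^p, a palindrome of length 2p+1 ≥ p.
Write w = xyz as guaranteed by the lemma, with |xy| ≤ p and |y| ≥ 1.
The first p characters of w are a's, so xy (and hence y) consists only of a's. Write y = a^k, 1 ≤ k ≤ p.
Pump with i = 2: xy^2z = a^{p+k} b a^p. Its reverse is a^p b a^{p+k}, which differs from xy^2z since k ≥ 1. So xy^2z is not a palindrome and xy^2z ∉ L.
This contradicts the pumping lemma, so L is not regular.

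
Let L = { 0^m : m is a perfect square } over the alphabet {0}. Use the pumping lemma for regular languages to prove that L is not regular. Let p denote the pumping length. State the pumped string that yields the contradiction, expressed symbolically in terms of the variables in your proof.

Suppose for contradiction that L is regular, and let p be the pumping length.
Take w = 0^{p²} ∈ L with |w| = p² ≥ p.
Write w = xyz as guaranteed by the lemma, with |xy| ≤ p and y is nonempty.
Then y = 0^k for some k with 1 ≤ k ≤ p.
Pump with i = 2: xy^2z = 0^{p²+k}. Since 1 ≤ k ≤ p, p² < p²+k ≤ p²+p < (p+1)², so p²+k lies strictly between consecutive squares and is not a perfect square. So xy^2z ∉ L.
This contradicts the pumping lemma, so L is not regular.

0^{p²+k}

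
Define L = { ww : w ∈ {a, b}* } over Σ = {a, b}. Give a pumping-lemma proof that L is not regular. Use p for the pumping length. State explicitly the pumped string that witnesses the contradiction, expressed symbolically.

Suppose for contradiction that L is regular, and let p be the pumping length.
Take w = a^p b^p a^p b^p = uu where u = a^pb^p; then w ∈ L and |w| = 4p ≥ p.
Write w = xyz as guaranteed by the lemma, with |xy| ≤ p and |y| > 0.
The first p characters of w are a's, so xy (and hence y) consists only of a's. Write y = a^k, 1 ≤ k ≤ p.
Pump with i = 2: xy^2z = a^{p+k} b^p a^p b^p, of length 4p+k. Suppose this equals vv. The string starts with a and ends with b, so v does too; thus the boundary between the two copies of v is a b→a transition. There is exactly one such transition, at position 2p+k, so |v| = 2p+k and |vv| = 4p+2k ≠ 4p+k since k ≥ 1. So xy^2z ∉ L.
This is a contradiction; hence L is not regular.

a^{p+k} b^p a^p b^p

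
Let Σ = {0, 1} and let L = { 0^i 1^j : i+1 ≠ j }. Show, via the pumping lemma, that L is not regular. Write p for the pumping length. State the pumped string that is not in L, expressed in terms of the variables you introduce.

0^{p+p!} 1^{p+p!+1}

Toward a contradiction, assume L is regular with pumping length p.
Choose w = 0^p 1^{p+p!+1}. Since p ≠ (p+p!+1)-1 = p+p!, w ∈ L; and |w| ≥ p.
Write w = xyz as guaranteed by the lemma, with |xy| ≤ p and |y| ≥ 1.
Since the first p symbols of w are all 0's and |xy| ≤ p, y lies entirely in the leading 0-block: y = 0^k for some k with 1 ≤ k ≤ p.
Since 1 ≤ k ≤ p, k divides p!; set t = 1 + p!/k. Then xy^t z has p + (p!/k)·k = p + p! copies of 0. Now the 0-count is p+p! and (1-count)-1 = (p+p!+1)-1 = p+p!, so i+1 ≠ j fails. So xy^t z = 0^{p+p!} 1^{p+p!+1} ∉ L.
This contradicts the pumping lemma, so L is not regular.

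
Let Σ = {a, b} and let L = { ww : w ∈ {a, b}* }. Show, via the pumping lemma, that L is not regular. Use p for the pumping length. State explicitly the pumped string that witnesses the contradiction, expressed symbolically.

Assume L is regular. Let p be the pumping length given by the pumping lemma.
Take w = a^p b^p a^p b^p = uu where u = a^pb^p; then w ∈ L and |w| = 4p ≥ p.
Write w = xyz as guaranteed by the lemma, with |xy| ≤ p and |y| ≥ 1.
Because |xy| ≤ p and w begins with p copies of a, we have y = a^k with 1 ≤ k ≤ p.
Pump with i = 2: xy^2z = a^{p+k} b^p a^p b^p, of length 4p+k. Suppose this equals vv. The string starts with a and ends with b, so v does too; thus the boundary between the two copies of v is a b→a transition. There is exactly one such transition, at position 2p+k, so |v| = 2p+k and |vv| = 4p+2k ≠ 4p+k since k ≥ 1. So xy^2z ∉ L.
Contradiction. Therefore L is not regular.

a^{p+k} b^p a^p b^p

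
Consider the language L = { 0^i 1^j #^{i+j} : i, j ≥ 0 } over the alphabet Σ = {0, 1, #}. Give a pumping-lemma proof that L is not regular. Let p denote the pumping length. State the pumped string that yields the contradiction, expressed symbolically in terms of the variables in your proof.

0^{p+k} 1^p #^{2p}

Assume L is regular; let p be its pumping constant.
Take w = 0^p 1^p #^{2p} ∈ L (with i=j=p, i+j=2p), |w| = 4p ≥ p.
Write w = xyz as guaranteed by the lemma, with |xy| ≤ p and |y| > 0.
Because |xy| ≤ p and w begins with p copies of 0, we have y = 0^k with 1 ≤ k ≤ p.
Consider xy^2z = 0^{p+k} 1^p #^{2p}. Now the 0- and 1-counts sum to 2p+k, but the #-count is 2p ≠ 2p+k. So xy^2z ∉ L.
Contradiction. Therefore L is not regular.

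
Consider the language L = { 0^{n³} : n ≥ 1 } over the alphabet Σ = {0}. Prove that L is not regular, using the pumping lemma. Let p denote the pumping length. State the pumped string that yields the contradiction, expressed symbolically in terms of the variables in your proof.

0^{p³+k}

Suppose for contradiction that L is regular, and let p be the pumping length.
Take w = 0^{p³} ∈ L with |w| = p³ ≥ p.
Write w = xyz as guaranteed by the lemma, with |xy| ≤ p and |y| ≥ 1.
Then y = 0^k for some k with 1 ≤ k ≤ p.
Pump with i = 2: xy^2z = 0^{p³+k}. Since 1 ≤ k ≤ p, p³ < p³+k ≤ p³+p < p³+3p²+3p+1 = (p+1)³, so p³+k is not a perfect cube. So xy^2z ∉ L.
This is a contradiction; hence L is not regular.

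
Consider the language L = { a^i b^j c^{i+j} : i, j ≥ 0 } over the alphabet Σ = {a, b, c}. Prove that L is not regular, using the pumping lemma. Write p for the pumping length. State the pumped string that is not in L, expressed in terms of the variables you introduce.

Suppose for contradiction that L is regular, and let p be the pumping length.
Take w = a^p b^p c^{2p} ∈ L (with i=j=p, i+j=2p), |w| = 4p ≥ p.
By the pumping lemma, w = xyz with |xy| ≤ p and y is nonempty.
Since the first p symbols of w are all a's and |xy| ≤ p, y lies entirely in the leading a-block: y = a^k for some k with 1 ≤ k ≤ p.
Consider xy^2z = a^{p+k} b^p c^{2p}. Now the a- and b-counts sum to 2p+k, but the c-count is 2p ≠ 2p+k. So xy^2z ∉ L.
This is a contradiction; hence L is not regular.

a^{p+k} b^p c^{2p}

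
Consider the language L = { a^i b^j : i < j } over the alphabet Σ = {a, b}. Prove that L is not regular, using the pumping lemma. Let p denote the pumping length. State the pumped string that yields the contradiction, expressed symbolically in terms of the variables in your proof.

Toward a contradiction, assume L is regular with pumping length p.
Choose w = a^p b^{p+1} ∈ L, with |w| = 2p+1 ≥ p.
By the pumping lemma, w = xyz with |xy| ≤ p and |y| > 0.
Since the first p symbols of w are all a's and |xy| ≤ p, y lies entirely in the leading a-block: y = a^k for some k with 1 ≤ k ≤ p.
Consider xy^2z = a^{p+k} b^{p+1}. Since k ≥ 1, the a-count p+k is at least p+1, so i < j fails; thus xy^2z ∉ L.
This contradicts the pumping lemma, so L is not regular.

a^{p+k} b^{p+1}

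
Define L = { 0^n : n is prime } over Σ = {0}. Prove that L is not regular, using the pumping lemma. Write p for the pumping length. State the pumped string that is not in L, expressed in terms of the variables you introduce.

0^{q(1+k)}

Toward a contradiction, assume L is regular with pumping length p.
Let q be a prime with q ≥ p+2 (infinitely many primes exist), and take w = 0^q ∈ L with |w| = q ≥ p.
By the pumping lemma, w = xyz with |xy| ≤ p and y is nonempty.
Then y = 0^k for some k with 1 ≤ k ≤ p.
Since 1 ≤ k ≤ p, |xz| = q-k. Pump with i = q+1: |xy^{q+1}z| = (q-k)+(q+1)k = q+qk = q(1+k), which is composite (both factors ≥ 2). So xy^{q+1}z = 0^{q(1+k)} ∉ L.
This is a contradiction; hence L is not regular.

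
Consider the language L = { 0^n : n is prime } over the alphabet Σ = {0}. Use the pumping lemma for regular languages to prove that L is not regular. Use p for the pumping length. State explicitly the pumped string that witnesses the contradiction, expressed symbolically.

0^{q(1+k)}

Suppose for contradiction that L is regular, and let p be the pumping length.
Let q be a prime with q ≥ p+2 (infinitely many primes exist), and take w = 0^q ∈ L with |w| = q ≥ p.
Write w = xyz as guaranteed by the lemma, with |xy| ≤ p and y is nonempty.
Then y = 0^k for some k with 1 ≤ k ≤ p.
Since 1 ≤ k ≤ p, |xz| = q-k. Pump with i = q+1: |xy^{q+1}z| = (q-k)+(q+1)k = q+qk = q(1+k), which is composite (both factors ≥ 2). So xy^{q+1}z = 0^{q(1+k)} ∉ L.
Contradiction. Therefore L is not regular.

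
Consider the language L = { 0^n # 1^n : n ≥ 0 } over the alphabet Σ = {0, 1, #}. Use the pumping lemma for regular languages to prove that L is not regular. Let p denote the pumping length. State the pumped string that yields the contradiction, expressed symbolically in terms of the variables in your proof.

0^{p+k} # 1^p

Assume L is regular. Let p be the pumping length given by the pumping lemma.
Take w = 0^p # 1^p ∈ L with |w| = 2p+1 ≥ p.
Write w = xyz as guaranteed by the lemma, with |xy| ≤ p and |y| ≥ 1.
Since the first p symbols of w are all 0's and |xy| ≤ p, y lies entirely in the leading 0-block: y = 0^k for some k with 1 ≤ k ≤ p.
Pump with i = 2: xy^2z = 0^{p+k} # 1^p, which would require p+k = p. But k ≥ 1, so xy^2z ∉ L.
This is a contradiction; hence L is not regular.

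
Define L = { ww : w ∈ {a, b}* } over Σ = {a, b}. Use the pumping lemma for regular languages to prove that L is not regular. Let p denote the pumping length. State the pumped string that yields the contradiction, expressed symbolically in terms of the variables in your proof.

Toward a contradiction, assume L is regular with pumping length p.
Take w = a^p b^p a^p b^p = uu where u = a^pb^p; then w ∈ L and |w| = 4p ≥ p.
By the pumping lemma, w = xyz with |xy| ≤ p and |y| > 0.
The first p characters of w are a's, so xy (and hence y) consists only of a's. Write y = a^k, 1 ≤ k ≤ p.
Pump with i = 2: xy^2z = a^{p+k} b^p a^p b^p, of length 4p+k. Suppose this equals vv. The string starts with a and ends with b, so v does too; thus the boundary between the two copies of v is a b→a transition. There is exactly one such transition, at position 2p+k, so |v| = 2p+k and |vv| = 4p+2k ≠ 4p+k since k ≥ 1. So xy^2z ∉ L.
This is a contradiction; hence L is not regular.

a^{p+k} b^p a^p b^p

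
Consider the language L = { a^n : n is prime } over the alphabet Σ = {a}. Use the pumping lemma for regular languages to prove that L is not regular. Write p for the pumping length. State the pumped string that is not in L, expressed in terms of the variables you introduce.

Toward a contradiction, assume L is regular with pumping length p.
Let q be a prime with q ≥ p+2 (infinitely many primes exist), and take w = a^q ∈ L with |w| = q ≥ p.
The pumping lemma gives a decomposition w = xyz where |xy| ≤ p and |y| ≥ 1.
Then y = a^k for some k with 1 ≤ k ≤ p.
Since 1 ≤ k ≤ p, |xz| = q-k. Pump with i = q+1: |xy^{q+1}z| = (q-k)+(q+1)k = q+qk = q(1+k), which is composite (both factors ≥ 2). So xy^{q+1}z = a^{q(1+k)} ∉ L.
This contradicts the pumping lemma, so L is not regular.

a^{q(1+k)}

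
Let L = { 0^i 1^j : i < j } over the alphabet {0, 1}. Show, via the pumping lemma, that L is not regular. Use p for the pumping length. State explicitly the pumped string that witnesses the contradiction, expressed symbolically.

0^{p+k} 1^{p+1}

Assume L is regular; let p be its pumping constant.
Choose w = 0^p 1^{p+1} ∈ L, with |w| = 2p+1 ≥ p.
By the pumping lemma, w = xyz with |xy| ≤ p and y is nonempty.
The first p characters of w are 0's, so xy (and hence y) consists only of 0's. Write y = 0^k, 1 ≤ k ≤ p.
Consider xy^2z = 0^{p+k} 1^{p+1}. Since k ≥ 1, the 0-count p+k is at least p+1, so i < j fails; thus xy^2z ∉ L.
This is a contradiction; hence L is not regular.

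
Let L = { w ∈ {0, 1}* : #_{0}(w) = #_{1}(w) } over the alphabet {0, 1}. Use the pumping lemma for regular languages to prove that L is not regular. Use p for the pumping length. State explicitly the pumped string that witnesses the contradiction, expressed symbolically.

Toward a contradiction, assume L is regular with pumping length p.
Choose w = 0^p 1^p ∈ L with |w| = 2p ≥ p.
Write w = xyz as guaranteed by the lemma, with |xy| ≤ p and y is nonempty.
Since the first p symbols of w are all 0's and |xy| ≤ p, y lies entirely in the leading 0-block: y = 0^k for some k with 1 ≤ k ≤ p.
Pump with i = 2: xy^2z = 0^{p+k} 1^p has p+k occurrences of 0 but only p of 1. Since k ≥ 1 the counts differ, so xy^2z ∉ L.
Contradiction. Therefore L is not regular.

0^{p+k} 1^p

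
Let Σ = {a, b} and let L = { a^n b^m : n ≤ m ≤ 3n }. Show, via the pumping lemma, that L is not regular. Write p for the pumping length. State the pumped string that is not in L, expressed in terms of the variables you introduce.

Suppose for contradiction that L is regular, and let p be the pumping length.
Take w = a^p b^p ∈ L (since p ≤ p ≤ 3p), with |w| = 2p ≥ p.
The pumping lemma gives a decomposition w = xyz where |xy| ≤ p and y is nonempty.
Because |xy| ≤ p and w begins with p copies of a, we have y = a^k with 1 ≤ k ≤ p.
Pump with i = 2: xy^2z = a^{p+k} b^p. Now n = p+k > p = m, so the condition n ≤ m fails. Thus xy^2z ∉ L.
Contradiction. Therefore L is not regular.

a^{p+k} b^p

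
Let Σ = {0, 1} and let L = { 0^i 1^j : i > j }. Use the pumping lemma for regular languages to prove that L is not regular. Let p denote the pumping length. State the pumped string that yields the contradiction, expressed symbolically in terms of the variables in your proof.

0^{p+1-k} 1^p

Assume L is regular; let p be its pumping constant.
Choose w = 0^{p+1} 1^p ∈ L, with |w| = 2p+1 ≥ p.
Write w = xyz as guaranteed by the lemma, with |xy| ≤ p and |y| > 0.
The first p characters of w are 0's, so xy (and hence y) consists only of 0's. Write y = 0^k, 1 ≤ k ≤ p.
Consider xy^0z = xz = 0^{p+1-k} 1^p. Since k ≥ 1, the 0-count p+1-k is at most p, so i > j fails; thus xz ∉ L.
This is a contradiction; hence L is not regular.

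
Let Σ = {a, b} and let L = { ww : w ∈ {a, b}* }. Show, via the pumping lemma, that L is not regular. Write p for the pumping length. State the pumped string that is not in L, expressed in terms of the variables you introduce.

Assume L is regular; let p be its pumping constant.
Take w = a^p b^p a^p b^p = uu where u = a^pb^p; then w ∈ L and |w| = 4p ≥ p.
Write w = xyz as guaranteed by the lemma, with |xy| ≤ p and y is nonempty.
Since the first p symbols of w are all a's and |xy| ≤ p, y lies entirely in the leading a-block: y = a^k for some k with 1 ≤ k ≤ p.
Pump with i = 2: xy^2z = a^{p+k} b^p a^p b^p, of length 4p+k. Suppose this equals vv. The string starts with a and ends with b, so v does too; thus the boundary between the two copies of v is a b→a transition. There is exactly one such transition, at position 2p+k, so |v| = 2p+k and |vv| = 4p+2k ≠ 4p+k since k ≥ 1. So xy^2z ∉ L.
Contradiction. Therefore L is not regular.

a^{p+k} b^p a^p b^p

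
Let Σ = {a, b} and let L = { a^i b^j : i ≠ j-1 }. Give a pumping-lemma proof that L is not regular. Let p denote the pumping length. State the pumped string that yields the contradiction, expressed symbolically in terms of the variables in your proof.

a^{p+p!} b^{p+p!+1}

Toward a contradiction, assume L is regular with pumping length p.
Choose w = a^p b^{p+p!+1}. Since p ≠ (p+p!+1)-1 = p+p!, w ∈ L; and |w| ≥ p.
The pumping lemma gives a decomposition w = xyz where |xy| ≤ p and |y| ≥ 1.
Because |xy| ≤ p and w begins with p copies of a, we have y = a^k with 1 ≤ k ≤ p.
Since 1 ≤ k ≤ p, k divides p!; set t = 1 + p!/k. Then xy^t z has p + (p!/k)·k = p + p! copies of a. Now the a-count is p+p! and (b-count)-1 = (p+p!+1)-1 = p+p!, so i ≠ j-1 fails. So xy^t z = a^{p+p!} b^{p+p!+1} ∉ L.
This is a contradiction; hence L is not regular.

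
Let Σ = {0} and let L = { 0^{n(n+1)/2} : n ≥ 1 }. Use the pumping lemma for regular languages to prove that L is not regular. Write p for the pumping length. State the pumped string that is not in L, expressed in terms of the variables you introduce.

0^{p(p+1)/2+k}

Toward a contradiction, assume L is regular with pumping length p.
Take w = 0^{p(p+1)/2} ∈ L with |w| = p(p+1)/2 ≥ p.
Write w = xyz as guaranteed by the lemma, with |xy| ≤ p and |y| ≥ 1.
Then y = 0^k for some k with 1 ≤ k ≤ p.
Pump with i = 2: xy^2z = 0^{p(p+1)/2+k}. Since 1 ≤ k ≤ p, p(p+1)/2 < p(p+1)/2+k ≤ p(p+1)/2+p < (p+1)(p+2)/2, so p(p+1)/2+k is strictly between consecutive triangular numbers. So xy^2z ∉ L.
This is a contradiction; hence L is not regular.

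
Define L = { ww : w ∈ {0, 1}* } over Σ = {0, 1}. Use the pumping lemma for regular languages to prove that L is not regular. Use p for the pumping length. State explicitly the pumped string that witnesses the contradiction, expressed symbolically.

0^{p+k} 1^p 0^p 1^p

Suppose for contradiction that L is regular, and let p be the pumping length.
Take w = 0^p 1^p 0^p 1^p = uu where u = 0^p1^p; then w ∈ L and |w| = 4p ≥ p.
By the pumping lemma, w = xyz with |xy| ≤ p and |y| ≥ 1.
The first p characters of w are 0's, so xy (and hence y) consists only of 0's. Write y = 0^k, 1 ≤ k ≤ p.
Pump with i = 2: xy^2z = 0^{p+k} 1^p 0^p 1^p, of length 4p+k. Suppose this equals vv. The string starts with 0 and ends with 1, so v does too; thus the boundary between the two copies of v is a 1→0 transition. There is exactly one such transition, at position 2p+k, so |v| = 2p+k and |vv| = 4p+2k ≠ 4p+k since k ≥ 1. So xy^2z ∉ L.
Contradiction. Therefore L is not regular.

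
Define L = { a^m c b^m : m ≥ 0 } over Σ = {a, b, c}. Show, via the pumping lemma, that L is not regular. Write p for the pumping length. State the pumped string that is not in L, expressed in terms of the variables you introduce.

Assume L is regular. Let p be the pumping length given by the pumping lemma.
Take w = a^p c b^p ∈ L with |w| = 2p+1 ≥ p.
By the pumping lemma, w = xyz with |xy| ≤ p and |y| ≥ 1.
Since the first p symbols of w are all a's and |xy| ≤ p, y lies entirely in the leading a-block: y = a^k for some k with 1 ≤ k ≤ p.
Pump with i = 2: xy^2z = a^{p+k} c b^p, which would require p+k = p. But k ≥ 1, so xy^2z ∉ L.
Contradiction. Therefore L is not regular.

a^{p+k} c b^p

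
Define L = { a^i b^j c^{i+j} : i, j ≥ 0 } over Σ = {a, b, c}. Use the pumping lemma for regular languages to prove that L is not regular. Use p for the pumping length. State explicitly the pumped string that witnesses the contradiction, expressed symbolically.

a^{p+k} b^p c^{2p}

Toward a contradiction, assume L is regular with pumping length p.
Take w = a^p b^p c^{2p} ∈ L (with i=j=p, i+j=2p), |w| = 4p ≥ p.
The pumping lemma gives a decomposition w = xyz where |xy| ≤ p and y is nonempty.
The first p characters of w are a's, so xy (and hence y) consists only of a's. Write y = a^k, 1 ≤ k ≤ p.
Consider xy^2z = a^{p+k} b^p c^{2p}. Now the a- and b-counts sum to 2p+k, but the c-count is 2p ≠ 2p+k. So xy^2z ∉ L.
Contradiction. Therefore L is not regular.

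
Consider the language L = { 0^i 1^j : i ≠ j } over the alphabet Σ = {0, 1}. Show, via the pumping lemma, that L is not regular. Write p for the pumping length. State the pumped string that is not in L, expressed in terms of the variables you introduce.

0^{p+p!} 1^{p+p!}

Assume L is regular; let p be its pumping constant.
Choose w = 0^p 1^{p+p!}. Since p ≠ p+p!, w ∈ L; and |w| ≥ p.
The pumping lemma gives a decomposition w = xyz where |xy| ≤ p and |y| ≥ 1.
The first p characters of w are 0's, so xy (and hence y) consists only of 0's. Write y = 0^k, 1 ≤ k ≤ p.
Since 1 ≤ k ≤ p, k divides p!; set t = 1 + p!/k. Then xy^t z has p + (p!/k)·k = p + p! copies of 0. Now the 0-count equals the 1-count, so i ≠ j fails. So xy^t z = 0^{p+p!} 1^{p+p!} ∉ L.
This contradicts the pumping lemma, so L is not regular.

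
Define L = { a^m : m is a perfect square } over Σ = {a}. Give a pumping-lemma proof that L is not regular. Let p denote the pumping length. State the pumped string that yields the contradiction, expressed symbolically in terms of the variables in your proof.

Assume L is regular; let p be its pumping constant.
Take w = a^{p²} ∈ L with |w| = p² ≥ p.
Write w = xyz as guaranteed by the lemma, with |xy| ≤ p and y is nonempty.
Then y = a^k for some k with 1 ≤ k ≤ p.
Pump with i = 2: xy^2z = a^{p²+k}. Since 1 ≤ k ≤ p, p² < p²+k ≤ p²+p < (p+1)², so p²+k lies strictly between consecutive squares and is not a perfect square. So xy^2z ∉ L.
This contradicts the pumping lemma, so L is not regular.

a^{p²+k}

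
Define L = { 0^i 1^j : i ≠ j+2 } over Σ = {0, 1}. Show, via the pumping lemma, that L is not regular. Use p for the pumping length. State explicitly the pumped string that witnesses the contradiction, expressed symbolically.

0^{p+p!} 1^{p+p!-2}

Toward a contradiction, assume L is regular with pumping length p.
Choose w = 0^p 1^{p+p!-2}. Since p ≠ (p+p!-2)+2 = p+p!, w ∈ L; and |w| ≥ p.
By the pumping lemma, w = xyz with |xy| ≤ p and |y| > 0.
Because |xy| ≤ p and w begins with p copies of 0, we have y = 0^k with 1 ≤ k ≤ p.
Since 1 ≤ k ≤ p, k divides p!; set t = 1 + p!/k. Then xy^t z has p + (p!/k)·k = p + p! copies of 0. Now the 0-count is p+p! and (1-count)+2 = (p+p!-2)+2 = p+p!, so i ≠ j+2 fails. So xy^t z = 0^{p+p!} 1^{p+p!-2} ∉ L.
Contradiction. Therefore L is not regular.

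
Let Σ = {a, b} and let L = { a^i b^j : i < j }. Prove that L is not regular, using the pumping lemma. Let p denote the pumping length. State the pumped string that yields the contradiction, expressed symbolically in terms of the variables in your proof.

a^{p+k} b^{p+1}

Assume L is regular; let p be its pumping constant.
Choose w = a^p b^{p+1} ∈ L, with |w| = 2p+1 ≥ p.
The pumping lemma gives a decomposition w = xyz where |xy| ≤ p and y is nonempty.
Because |xy| ≤ p and w begins with p copies of a, we have y = a^k with 1 ≤ k ≤ p.
Consider xy^2z = a^{p+k} b^{p+1}. Since k ≥ 1, the a-count p+k is at least p+1, so i < j fails; thus xy^2z ∉ L.
This is a contradiction; hence L is not regular.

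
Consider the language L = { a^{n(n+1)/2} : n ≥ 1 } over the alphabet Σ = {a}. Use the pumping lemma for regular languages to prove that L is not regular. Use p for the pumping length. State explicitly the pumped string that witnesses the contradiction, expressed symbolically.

Suppose for contradiction that L is regular, and let p be the pumping length.
Take w = a^{p(p+1)/2} ∈ L with |w| = p(p+1)/2 ≥ p.
The pumping lemma gives a decomposition w = xyz where |xy| ≤ p and |y| ≥ 1.
Then y = a^k for some k with 1 ≤ k ≤ p.
Pump with i = 2: xy^2z = a^{p(p+1)/2+k}. Since 1 ≤ k ≤ p, p(p+1)/2 < p(p+1)/2+k ≤ p(p+1)/2+p < (p+1)(p+2)/2, so p(p+1)/2+k is strictly between consecutive triangular numbers. So xy^2z ∉ L.
This contradicts the pumping lemma, so L is not regular.

a^{p(p+1)/2+k}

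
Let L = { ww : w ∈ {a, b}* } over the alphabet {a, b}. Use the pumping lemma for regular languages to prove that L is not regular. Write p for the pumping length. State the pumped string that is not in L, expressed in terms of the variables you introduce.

a^{p+k} b^p a^p b^p

Assume L is regular; let p be its pumping constant.
Take w = a^p b^p a^p b^p = uu where u = a^pb^p; then w ∈ L and |w| = 4p ≥ p.
By the pumping lemma, w = xyz with |xy| ≤ p and y is nonempty.
Since the first p symbols of w are all a's and |xy| ≤ p, y lies entirely in the leading a-block: y = a^k for some k with 1 ≤ k ≤ p.
Pump with i = 2: xy^2z = a^{p+k} b^p a^p b^p, of length 4p+k. Suppose this equals vv. The string starts with a and ends with b, so v does too; thus the boundary between the two copies of v is a b→a transition. There is exactly one such transition, at position 2p+k, so |v| = 2p+k and |vv| = 4p+2k ≠ 4p+k since k ≥ 1. So xy^2z ∉ L.
Contradiction. Therefore L is not regular.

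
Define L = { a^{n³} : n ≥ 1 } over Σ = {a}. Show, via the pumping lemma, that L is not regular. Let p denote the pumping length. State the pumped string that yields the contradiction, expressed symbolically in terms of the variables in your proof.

Assume L is regular; let p be its pumping constant.
Take w = a^{p³} ∈ L with |w| = p³ ≥ p.
By the pumping lemma, w = xyz with |xy| ≤ p and y is nonempty.
Then y = a^k for some k with 1 ≤ k ≤ p.
Pump with i = 2: xy^2z = a^{p³+k}. Since 1 ≤ k ≤ p, p³ < p³+k ≤ p³+p < p³+3p²+3p+1 = (p+1)³, so p³+k is not a perfect cube. So xy^2z ∉ L.
This is a contradiction; hence L is not regular.

a^{p³+k}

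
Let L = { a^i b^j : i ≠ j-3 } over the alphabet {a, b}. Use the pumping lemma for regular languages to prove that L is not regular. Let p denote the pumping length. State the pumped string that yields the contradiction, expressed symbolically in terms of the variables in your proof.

a^{p+p!} b^{p+p!+3}

Assume L is regular; let p be its pumping constant.
Choose w = a^p b^{p+p!+3}. Since p ≠ (p+p!+3)-3 = p+p!, w ∈ L; and |w| ≥ p.
The pumping lemma gives a decomposition w = xyz where |xy| ≤ p and |y| > 0.
Because |xy| ≤ p and w begins with p copies of a, we have y = a^k with 1 ≤ k ≤ p.
Since 1 ≤ k ≤ p, k divides p!; set t = 1 + p!/k. Then xy^t z has p + (p!/k)·k = p + p! copies of a. Now the a-count is p+p! and (b-count)-3 = (p+p!+3)-3 = p+p!, so i ≠ j-3 fails. So xy^t z = a^{p+p!} b^{p+p!+3} ∉ L.
This is a contradiction; hence L is not regular.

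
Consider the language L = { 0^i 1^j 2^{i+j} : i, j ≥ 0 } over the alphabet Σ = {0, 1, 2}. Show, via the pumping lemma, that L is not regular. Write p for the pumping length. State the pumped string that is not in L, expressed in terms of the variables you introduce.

0^{p+k} 1^p 2^{2p}

Assume L is regular; let p be its pumping constant.
Take w = 0^p 1^p 2^{2p} ∈ L (with i=j=p, i+j=2p), |w| = 4p ≥ p.
Write w = xyz as guaranteed by the lemma, with |xy| ≤ p and y is nonempty.
Because |xy| ≤ p and w begins with p copies of 0, we have y = 0^k with 1 ≤ k ≤ p.
Consider xy^2z = 0^{p+k} 1^p 2^{2p}. Now the 0- and 1-counts sum to 2p+k, but the 2-count is 2p ≠ 2p+k. So xy^2z ∉ L.
This contradicts the pumping lemma, so L is not regular.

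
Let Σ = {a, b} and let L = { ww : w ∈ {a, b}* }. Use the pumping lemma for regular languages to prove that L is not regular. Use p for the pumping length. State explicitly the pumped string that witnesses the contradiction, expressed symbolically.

Toward a contradiction, assume L is regular with pumping length p.
Take w = a^p b^p a^p b^p = uu where u = a^pb^p; then w ∈ L and |w| = 4p ≥ p.
The pumping lemma gives a decomposition w = xyz where |xy| ≤ p and |y| > 0.
The first p characters of w are a's, so xy (and hence y) consists only of a's. Write y = a^k, 1 ≤ k ≤ p.
Pump with i = 2: xy^2z = a^{p+k} b^p a^p b^p, of length 4p+k. Suppose this equals vv. The string starts with a and ends with b, so v does too; thus the boundary between the two copies of v is a b→a transition. There is exactly one such transition, at position 2p+k, so |v| = 2p+k and |vv| = 4p+2k ≠ 4p+k since k ≥ 1. So xy^2z ∉ L.
This contradicts the pumping lemma, so L is not regular.

a^{p+k} b^p a^p b^p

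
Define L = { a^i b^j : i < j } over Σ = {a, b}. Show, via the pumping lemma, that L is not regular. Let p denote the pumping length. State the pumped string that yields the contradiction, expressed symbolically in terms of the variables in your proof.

a^{p+k} b^{p+1}

Toward a contradiction, assume L is regular with pumping length p.
Choose w = a^p b^{p+1} ∈ L, with |w| = 2p+1 ≥ p.
The pumping lemma gives a decomposition w = xyz where |xy| ≤ p and y is nonempty.
Because |xy| ≤ p and w begins with p copies of a, we have y = a^k with 1 ≤ k ≤ p.
Consider xy^2z = a^{p+k} b^{p+1}. Since k ≥ 1, the a-count p+k is at least p+1, so i < j fails; thus xy^2z ∉ L.
Contradiction. Therefore L is not regular.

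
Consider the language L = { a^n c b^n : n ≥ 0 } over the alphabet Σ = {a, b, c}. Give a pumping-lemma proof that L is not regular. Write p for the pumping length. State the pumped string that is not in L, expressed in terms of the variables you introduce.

a^{p+k} c b^p

Assume L is regular; let p be its pumping constant.
Take w = a^p c b^p ∈ L with |w| = 2p+1 ≥ p.
The pumping lemma gives a decomposition w = xyz where |xy| ≤ p and |y| > 0.
The first p characters of w are a's, so xy (and hence y) consists only of a's. Write y = a^k, 1 ≤ k ≤ p.
Pump with i = 2: xy^2z = a^{p+k} c b^p, which would require p+k = p. But k ≥ 1, so xy^2z ∉ L.
This is a contradiction; hence L is not regular.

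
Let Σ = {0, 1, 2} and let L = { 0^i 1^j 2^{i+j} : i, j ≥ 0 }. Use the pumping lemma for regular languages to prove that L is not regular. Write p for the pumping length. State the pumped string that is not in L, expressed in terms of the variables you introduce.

0^{p+k} 1^p 2^{2p}

Suppose for contradiction that L is regular, and let p be the pumping length.
Take w = 0^p 1^p 2^{2p} ∈ L (with i=j=p, i+j=2p), |w| = 4p ≥ p.
By the pumping lemma, w = xyz with |xy| ≤ p and y is nonempty.
The first p characters of w are 0's, so xy (and hence y) consists only of 0's. Write y = 0^k, 1 ≤ k ≤ p.
Consider xy^2z = 0^{p+k} 1^p 2^{2p}. Now the 0- and 1-counts sum to 2p+k, but the 2-count is 2p ≠ 2p+k. So xy^2z ∉ L.
This is a contradiction; hence L is not regular.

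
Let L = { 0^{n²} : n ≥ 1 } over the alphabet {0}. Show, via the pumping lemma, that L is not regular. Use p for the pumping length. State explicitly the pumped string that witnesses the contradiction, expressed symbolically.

0^{p²+k}

Assume L is regular. Let p be the pumping length given by the pumping lemma.
Take w = 0^{p²} ∈ L with |w| = p² ≥ p.
The pumping lemma gives a decomposition w = xyz where |xy| ≤ p and |y| ≥ 1.
Then y = 0^k for some k with 1 ≤ k ≤ p.
Pump with i = 2: xy^2z = 0^{p²+k}. Since 1 ≤ k ≤ p, p² < p²+k ≤ p²+p < (p+1)², so p²+k lies strictly between consecutive squares and is not a perfect square. So xy^2z ∉ L.
This is a contradiction; hence L is not regular.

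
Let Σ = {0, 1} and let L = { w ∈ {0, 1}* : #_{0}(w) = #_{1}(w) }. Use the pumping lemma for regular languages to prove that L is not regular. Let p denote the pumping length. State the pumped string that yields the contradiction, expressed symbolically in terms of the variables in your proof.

0^{p+k} 1^p

Suppose for contradiction that L is regular, and let p be the pumping length.
Choose w = 0^p 1^p ∈ L with |w| = 2p ≥ p.
Write w = xyz as guaranteed by the lemma, with |xy| ≤ p and y is nonempty.
The first p characters of w are 0's, so xy (and hence y) consists only of 0's. Write y = 0^k, 1 ≤ k ≤ p.
Pump with i = 2: xy^2z = 0^{p+k} 1^p has p+k occurrences of 0 but only p of 1. Since k ≥ 1 the counts differ, so xy^2z ∉ L.
This is a contradiction; hence L is not regular.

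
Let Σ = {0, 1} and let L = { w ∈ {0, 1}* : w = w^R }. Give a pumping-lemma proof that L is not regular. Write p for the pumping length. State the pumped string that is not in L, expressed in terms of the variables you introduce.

0^{p+k} 1 0^p

Assume L is regular. Let p be the pumping length given by the pumping lemma.
Take w = 0^p 1 0^p, a palindrome of length 2p+1 ≥ p.
Write w = xyz as guaranteed by the lemma, with |xy| ≤ p and |y| ≥ 1.
Since the first p symbols of w are all 0's and |xy| ≤ p, y lies entirely in the leading 0-block: y = 0^k for some k with 1 ≤ k ≤ p.
Pump with i = 2: xy^2z = 0^{p+k} 1 0^p. Its reverse is 0^p 1 0^{p+k}, which differs from xy^2z since k ≥ 1. So xy^2z is not a palindrome and xy^2z ∉ L.
This contradicts the pumping lemma, so L is not regular.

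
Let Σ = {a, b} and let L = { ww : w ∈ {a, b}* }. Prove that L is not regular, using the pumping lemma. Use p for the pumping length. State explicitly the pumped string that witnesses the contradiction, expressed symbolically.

a^{p+k} b^p a^p b^p

Toward a contradiction, assume L is regular with pumping length p.
Take w = a^p b^p a^p b^p = uu where u = a^pb^p; then w ∈ L and |w| = 4p ≥ p.
The pumping lemma gives a decomposition w = xyz where |xy| ≤ p and y is nonempty.
Since the first p symbols of w are all a's and |xy| ≤ p, y lies entirely in the leading a-block: y = a^k for some k with 1 ≤ k ≤ p.
Pump with i = 2: xy^2z = a^{p+k} b^p a^p b^p, of length 4p+k. Suppose this equals vv. The string starts with a and ends with b, so v does too; thus the boundary between the two copies of v is a b→a transition. There is exactly one such transition, at position 2p+k, so |v| = 2p+k and |vv| = 4p+2k ≠ 4p+k since k ≥ 1. So xy^2z ∉ L.
This is a contradiction; hence L is not regular.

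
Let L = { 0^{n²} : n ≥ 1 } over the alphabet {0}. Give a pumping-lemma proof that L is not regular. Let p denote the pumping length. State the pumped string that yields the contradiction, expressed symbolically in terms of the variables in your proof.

Assume L is regular; let p be its pumping constant.
Take w = 0^{p²} ∈ L with |w| = p² ≥ p.
By the pumping lemma, w = xyz with |xy| ≤ p and y is nonempty.
Then y = 0^k for some k with 1 ≤ k ≤ p.
Pump with i = 2: xy^2z = 0^{p²+k}. Since 1 ≤ k ≤ p, p² < p²+k ≤ p²+p < (p+1)², so p²+k lies strictly between consecutive squares and is not a perfect square. So xy^2z ∉ L.
This is a contradiction; hence L is not regular.

0^{p²+k}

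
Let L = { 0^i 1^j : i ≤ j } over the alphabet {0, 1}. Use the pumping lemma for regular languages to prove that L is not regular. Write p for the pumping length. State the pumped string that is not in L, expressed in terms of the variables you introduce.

0^{p+k} 1^p

Assume L is regular. Let p be the pumping length given by the pumping lemma.
Choose w = 0^p 1^p ∈ L, with |w| = 2p ≥ p.
Write w = xyz as guaranteed by the lemma, with |xy| ≤ p and |y| > 0.
The first p characters of w are 0's, so xy (and hence y) consists only of 0's. Write y = 0^k, 1 ≤ k ≤ p.
Consider xy^2z = 0^{p+k} 1^p. Since k ≥ 1, the 0-count p+k exceeds the 1-count p, so i ≤ j fails; thus xy^2z ∉ L.
Contradiction. Therefore L is not regular.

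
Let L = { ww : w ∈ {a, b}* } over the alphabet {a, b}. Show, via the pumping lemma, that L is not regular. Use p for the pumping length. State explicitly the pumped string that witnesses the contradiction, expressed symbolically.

a^{p+k} b^p a^p b^p

Toward a contradiction, assume L is regular with pumping length p.
Take w = a^p b^p a^p b^p = uu where u = a^pb^p; then w ∈ L and |w| = 4p ≥ p.
By the pumping lemma, w = xyz with |xy| ≤ p and y is nonempty.
The first p characters of w are a's, so xy (and hence y) consists only of a's. Write y = a^k, 1 ≤ k ≤ p.
Pump with i = 2: xy^2z = a^{p+k} b^p a^p b^p, of length 4p+k. Suppose this equals vv. The string starts with a and ends with b, so v does too; thus the boundary between the two copies of v is a b→a transition. There is exactly one such transition, at position 2p+k, so |v| = 2p+k and |vv| = 4p+2k ≠ 4p+k since k ≥ 1. So xy^2z ∉ L.
This is a contradiction; hence L is not regular.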